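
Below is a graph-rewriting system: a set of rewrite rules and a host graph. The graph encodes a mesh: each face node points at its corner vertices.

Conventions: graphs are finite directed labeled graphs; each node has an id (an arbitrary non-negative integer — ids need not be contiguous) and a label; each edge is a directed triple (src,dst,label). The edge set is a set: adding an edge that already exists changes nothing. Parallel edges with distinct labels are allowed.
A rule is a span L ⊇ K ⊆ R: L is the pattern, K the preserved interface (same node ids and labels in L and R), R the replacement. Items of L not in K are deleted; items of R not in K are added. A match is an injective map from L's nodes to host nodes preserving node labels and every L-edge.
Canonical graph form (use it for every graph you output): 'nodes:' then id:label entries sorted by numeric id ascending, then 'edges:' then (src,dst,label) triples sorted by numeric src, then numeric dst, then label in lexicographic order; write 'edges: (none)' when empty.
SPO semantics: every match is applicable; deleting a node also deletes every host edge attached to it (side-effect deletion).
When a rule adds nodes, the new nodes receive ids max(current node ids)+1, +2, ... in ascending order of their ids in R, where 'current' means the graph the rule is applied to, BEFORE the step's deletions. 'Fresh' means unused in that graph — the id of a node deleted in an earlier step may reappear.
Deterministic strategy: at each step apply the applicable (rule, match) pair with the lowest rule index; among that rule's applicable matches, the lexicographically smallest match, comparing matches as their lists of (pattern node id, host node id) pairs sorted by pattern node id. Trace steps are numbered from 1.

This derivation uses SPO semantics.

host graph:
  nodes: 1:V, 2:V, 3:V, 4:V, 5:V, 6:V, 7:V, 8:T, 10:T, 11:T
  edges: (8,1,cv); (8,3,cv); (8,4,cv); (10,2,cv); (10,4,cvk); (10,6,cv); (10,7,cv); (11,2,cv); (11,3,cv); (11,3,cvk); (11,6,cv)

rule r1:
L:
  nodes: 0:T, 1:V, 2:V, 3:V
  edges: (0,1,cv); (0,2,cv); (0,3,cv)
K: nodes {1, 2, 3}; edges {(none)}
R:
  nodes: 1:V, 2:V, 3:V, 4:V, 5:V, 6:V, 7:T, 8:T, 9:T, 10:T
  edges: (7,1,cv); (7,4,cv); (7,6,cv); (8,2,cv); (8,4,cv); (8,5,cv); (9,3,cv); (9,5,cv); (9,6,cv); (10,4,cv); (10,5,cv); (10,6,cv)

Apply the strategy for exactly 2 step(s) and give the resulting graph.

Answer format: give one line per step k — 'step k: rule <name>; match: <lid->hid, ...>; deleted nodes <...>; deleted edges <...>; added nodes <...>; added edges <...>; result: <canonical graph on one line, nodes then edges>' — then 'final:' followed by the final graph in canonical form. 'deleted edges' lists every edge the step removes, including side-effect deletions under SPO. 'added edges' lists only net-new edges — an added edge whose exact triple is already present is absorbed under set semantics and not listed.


step 1: rule r1; match: 0->8, 1->1, 2->3, 3->4; deleted nodes 8; deleted edges (8,1,cv); (8,3,cv); (8,4,cv); added nodes 12, 13, 14, 15, 16, 17, 18; added edges (15,1,cv); (15,12,cv); (15,14,cv); (16,3,cv); (16,12,cv); (16,13,cv); (17,4,cv); (17,13,cv); (17,14,cv); (18,12,cv); (18,13,cv); (18,14,cv); result: nodes: 1:V, 2:V, 3:V, 4:V, 5:V, 6:V, 7:V, 10:T, 11:T, 12:V, 13:V, 14:V, 15:T, 16:T, 17:T, 18:T edges: (10,2,cv); (10,4,cvk); (10,6,cv); (10,7,cv); (11,2,cv); (11,3,cv); (11,3,cvk); (11,6,cv); (15,1,cv); (15,12,cv); (15,14,cv); (16,3,cv); (16,12,cv); (16,13,cv); (17,4,cv); (17,13,cv); (17,14,cv); (18,12,cv); (18,13,cv); (18,14,cv)
step 2: rule r1; match: 0->10, 1->2, 2->6, 3->7; deleted nodes 10; deleted edges (10,2,cv); (10,4,cvk); (10,6,cv); (10,7,cv); added nodes 19, 20, 21, 22, 23, 24, 25; added edges (22,2,cv); (22,19,cv); (22,21,cv); (23,6,cv); (23,19,cv); (23,20,cv); (24,7,cv); (24,20,cv); (24,21,cv); (25,19,cv); (25,20,cv); (25,21,cv); result: nodes: 1:V, 2:V, 3:V, 4:V, 5:V, 6:V, 7:V, 11:T, 12:V, 13:V, 14:V, 15:T, 16:T, 17:T, 18:T, 19:V, 20:V, 21:V, 22:T, 23:T, 24:T, 25:T edges: (11,2,cv); (11,3,cv); (11,3,cvk); (11,6,cv); (15,1,cv); (15,12,cv); (15,14,cv); (16,3,cv); (16,12,cv); (16,13,cv); (17,4,cv); (17,13,cv); (17,14,cv); (18,12,cv); (18,13,cv); (18,14,cv); (22,2,cv); (22,19,cv); (22,21,cv); (23,6,cv); (23,19,cv); (23,20,cv); (24,7,cv); (24,20,cv); (24,21,cv); (25,19,cv); (25,20,cv); (25,21,cv)
final:
nodes: 1:V, 2:V, 3:V, 4:V, 5:V, 6:V, 7:V, 11:T, 12:V, 13:V, 14:V, 15:T, 16:T, 17:T, 18:T, 19:V, 20:V, 21:V, 22:T, 23:T, 24:T, 25:T
edges: (11,2,cv); (11,3,cv); (11,3,cvk); (11,6,cv); (15,1,cv); (15,12,cv); (15,14,cv); (16,3,cv); (16,12,cv); (16,13,cv); (17,4,cv); (17,13,cv); (17,14,cv); (18,12,cv); (18,13,cv); (18,14,cv); (22,2,cv); (22,19,cv); (22,21,cv); (23,6,cv); (23,19,cv); (23,20,cv); (24,7,cv); (24,20,cv); (24,21,cv); (25,19,cv); (25,20,cv); (25,21,cv)


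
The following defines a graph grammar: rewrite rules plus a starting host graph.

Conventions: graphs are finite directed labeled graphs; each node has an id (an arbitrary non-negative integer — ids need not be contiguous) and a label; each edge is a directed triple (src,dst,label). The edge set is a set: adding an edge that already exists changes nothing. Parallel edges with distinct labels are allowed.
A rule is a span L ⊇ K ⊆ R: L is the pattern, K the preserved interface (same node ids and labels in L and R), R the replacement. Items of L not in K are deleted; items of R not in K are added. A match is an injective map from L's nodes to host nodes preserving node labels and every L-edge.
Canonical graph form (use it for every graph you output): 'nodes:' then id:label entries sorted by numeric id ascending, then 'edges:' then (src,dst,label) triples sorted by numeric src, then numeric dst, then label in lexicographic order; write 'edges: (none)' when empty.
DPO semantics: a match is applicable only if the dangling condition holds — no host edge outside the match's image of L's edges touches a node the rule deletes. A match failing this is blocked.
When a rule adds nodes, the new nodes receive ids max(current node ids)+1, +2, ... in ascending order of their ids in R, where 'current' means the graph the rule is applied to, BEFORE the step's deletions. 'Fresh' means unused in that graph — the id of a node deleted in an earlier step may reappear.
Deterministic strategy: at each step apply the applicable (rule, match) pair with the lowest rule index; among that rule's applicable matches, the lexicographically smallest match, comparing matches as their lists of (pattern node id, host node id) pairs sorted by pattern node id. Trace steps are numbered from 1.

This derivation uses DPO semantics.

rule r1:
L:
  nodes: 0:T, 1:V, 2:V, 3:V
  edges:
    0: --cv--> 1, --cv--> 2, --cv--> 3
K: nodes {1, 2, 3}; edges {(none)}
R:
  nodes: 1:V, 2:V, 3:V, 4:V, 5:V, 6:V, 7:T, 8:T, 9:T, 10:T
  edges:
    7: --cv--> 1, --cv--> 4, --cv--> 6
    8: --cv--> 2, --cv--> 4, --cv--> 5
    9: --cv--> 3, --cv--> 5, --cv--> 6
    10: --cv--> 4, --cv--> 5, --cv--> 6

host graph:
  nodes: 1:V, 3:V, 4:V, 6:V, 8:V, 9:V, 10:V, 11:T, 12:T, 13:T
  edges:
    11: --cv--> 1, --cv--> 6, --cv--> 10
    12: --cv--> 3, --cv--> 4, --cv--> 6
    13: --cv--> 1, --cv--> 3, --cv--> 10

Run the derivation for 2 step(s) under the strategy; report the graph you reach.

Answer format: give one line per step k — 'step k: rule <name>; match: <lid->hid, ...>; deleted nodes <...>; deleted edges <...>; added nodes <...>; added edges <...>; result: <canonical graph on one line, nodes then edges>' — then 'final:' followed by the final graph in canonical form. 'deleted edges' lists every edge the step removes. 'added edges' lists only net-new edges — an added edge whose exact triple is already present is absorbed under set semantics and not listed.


step 1: rule r1; match: 0->11, 1->1, 2->6, 3->10; deleted nodes 11; deleted edges (11,1,cv); (11,6,cv); (11,10,cv); added nodes 14, 15, 16, 17, 18, 19, 20; added edges (17,1,cv); (17,14,cv); (17,16,cv); (18,6,cv); (18,14,cv); (18,15,cv); (19,10,cv); (19,15,cv); (19,16,cv); (20,14,cv); (20,15,cv); (20,16,cv); result: nodes: 1:V, 3:V, 4:V, 6:V, 8:V, 9:V, 10:V, 12:T, 13:T, 14:V, 15:V, 16:V, 17:T, 18:T, 19:T, 20:T edges: (12,3,cv); (12,4,cv); (12,6,cv); (13,1,cv); (13,3,cv); (13,10,cv); (17,1,cv); (17,14,cv); (17,16,cv); (18,6,cv); (18,14,cv); (18,15,cv); (19,10,cv); (19,15,cv); (19,16,cv); (20,14,cv); (20,15,cv); (20,16,cv)
step 2: rule r1; match: 0->12, 1->3, 2->4, 3->6; deleted nodes 12; deleted edges (12,3,cv); (12,4,cv); (12,6,cv); added nodes 21, 22, 23, 24, 25, 26, 27; added edges (24,3,cv); (24,21,cv); (24,23,cv); (25,4,cv); (25,21,cv); (25,22,cv); (26,6,cv); (26,22,cv); (26,23,cv); (27,21,cv); (27,22,cv); (27,23,cv); result: nodes: 1:V, 3:V, 4:V, 6:V, 8:V, 9:V, 10:V, 13:T, 14:V, 15:V, 16:V, 17:T, 18:T, 19:T, 20:T, 21:V, 22:V, 23:V, 24:T, 25:T, 26:T, 27:T edges: (13,1,cv); (13,3,cv); (13,10,cv); (17,1,cv); (17,14,cv); (17,16,cv); (18,6,cv); (18,14,cv); (18,15,cv); (19,10,cv); (19,15,cv); (19,16,cv); (20,14,cv); (20,15,cv); (20,16,cv); (24,3,cv); (24,21,cv); (24,23,cv); (25,4,cv); (25,21,cv); (25,22,cv); (26,6,cv); (26,22,cv); (26,23,cv); (27,21,cv); (27,22,cv); (27,23,cv)
final:
nodes: 1:V, 3:V, 4:V, 6:V, 8:V, 9:V, 10:V, 13:T, 14:V, 15:V, 16:V, 17:T, 18:T, 19:T, 20:T, 21:V, 22:V, 23:V, 24:T, 25:T, 26:T, 27:T
edges: (13,1,cv); (13,3,cv); (13,10,cv); (17,1,cv); (17,14,cv); (17,16,cv); (18,6,cv); (18,14,cv); (18,15,cv); (19,10,cv); (19,15,cv); (19,16,cv); (20,14,cv); (20,15,cv); (20,16,cv); (24,3,cv); (24,21,cv); (24,23,cv); (25,4,cv); (25,21,cv); (25,22,cv); (26,6,cv); (26,22,cv); (26,23,cv); (27,21,cv); (27,22,cv); (27,23,cv)


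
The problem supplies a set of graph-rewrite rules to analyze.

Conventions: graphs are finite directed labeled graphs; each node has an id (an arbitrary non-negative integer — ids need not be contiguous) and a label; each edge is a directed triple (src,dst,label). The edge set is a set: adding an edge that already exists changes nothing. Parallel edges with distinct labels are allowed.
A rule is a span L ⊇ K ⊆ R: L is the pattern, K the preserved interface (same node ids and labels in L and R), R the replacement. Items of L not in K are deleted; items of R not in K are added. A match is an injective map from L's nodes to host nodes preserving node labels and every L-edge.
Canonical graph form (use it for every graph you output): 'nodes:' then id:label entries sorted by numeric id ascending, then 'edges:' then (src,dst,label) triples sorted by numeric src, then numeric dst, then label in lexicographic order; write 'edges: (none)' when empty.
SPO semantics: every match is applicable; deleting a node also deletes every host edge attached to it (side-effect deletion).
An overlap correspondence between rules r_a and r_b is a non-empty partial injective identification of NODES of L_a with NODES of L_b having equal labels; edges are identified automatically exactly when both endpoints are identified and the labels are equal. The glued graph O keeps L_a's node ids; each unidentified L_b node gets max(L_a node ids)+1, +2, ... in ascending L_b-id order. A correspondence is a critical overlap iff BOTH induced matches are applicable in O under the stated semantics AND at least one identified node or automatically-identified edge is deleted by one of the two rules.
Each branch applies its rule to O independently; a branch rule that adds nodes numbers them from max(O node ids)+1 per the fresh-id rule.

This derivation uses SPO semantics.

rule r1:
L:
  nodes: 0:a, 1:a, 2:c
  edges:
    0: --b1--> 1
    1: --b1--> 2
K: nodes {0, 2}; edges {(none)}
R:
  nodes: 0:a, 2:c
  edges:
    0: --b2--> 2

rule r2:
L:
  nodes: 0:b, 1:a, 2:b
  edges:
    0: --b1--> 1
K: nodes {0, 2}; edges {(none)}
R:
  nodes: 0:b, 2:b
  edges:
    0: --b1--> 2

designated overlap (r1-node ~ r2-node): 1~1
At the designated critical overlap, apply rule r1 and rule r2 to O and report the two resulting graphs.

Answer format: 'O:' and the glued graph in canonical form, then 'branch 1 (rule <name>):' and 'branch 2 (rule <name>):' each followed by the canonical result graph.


O:
nodes: 0:a, 1:a, 2:c, 3:b, 4:b
edges: (0,1,b1); (1,2,b1); (3,1,b1)
branch 1 (rule r1):
nodes: 0:a, 2:c, 3:b, 4:b
edges: (0,2,b2)
branch 2 (rule r2):
nodes: 0:a, 2:c, 3:b, 4:b
edges: (3,4,b1)


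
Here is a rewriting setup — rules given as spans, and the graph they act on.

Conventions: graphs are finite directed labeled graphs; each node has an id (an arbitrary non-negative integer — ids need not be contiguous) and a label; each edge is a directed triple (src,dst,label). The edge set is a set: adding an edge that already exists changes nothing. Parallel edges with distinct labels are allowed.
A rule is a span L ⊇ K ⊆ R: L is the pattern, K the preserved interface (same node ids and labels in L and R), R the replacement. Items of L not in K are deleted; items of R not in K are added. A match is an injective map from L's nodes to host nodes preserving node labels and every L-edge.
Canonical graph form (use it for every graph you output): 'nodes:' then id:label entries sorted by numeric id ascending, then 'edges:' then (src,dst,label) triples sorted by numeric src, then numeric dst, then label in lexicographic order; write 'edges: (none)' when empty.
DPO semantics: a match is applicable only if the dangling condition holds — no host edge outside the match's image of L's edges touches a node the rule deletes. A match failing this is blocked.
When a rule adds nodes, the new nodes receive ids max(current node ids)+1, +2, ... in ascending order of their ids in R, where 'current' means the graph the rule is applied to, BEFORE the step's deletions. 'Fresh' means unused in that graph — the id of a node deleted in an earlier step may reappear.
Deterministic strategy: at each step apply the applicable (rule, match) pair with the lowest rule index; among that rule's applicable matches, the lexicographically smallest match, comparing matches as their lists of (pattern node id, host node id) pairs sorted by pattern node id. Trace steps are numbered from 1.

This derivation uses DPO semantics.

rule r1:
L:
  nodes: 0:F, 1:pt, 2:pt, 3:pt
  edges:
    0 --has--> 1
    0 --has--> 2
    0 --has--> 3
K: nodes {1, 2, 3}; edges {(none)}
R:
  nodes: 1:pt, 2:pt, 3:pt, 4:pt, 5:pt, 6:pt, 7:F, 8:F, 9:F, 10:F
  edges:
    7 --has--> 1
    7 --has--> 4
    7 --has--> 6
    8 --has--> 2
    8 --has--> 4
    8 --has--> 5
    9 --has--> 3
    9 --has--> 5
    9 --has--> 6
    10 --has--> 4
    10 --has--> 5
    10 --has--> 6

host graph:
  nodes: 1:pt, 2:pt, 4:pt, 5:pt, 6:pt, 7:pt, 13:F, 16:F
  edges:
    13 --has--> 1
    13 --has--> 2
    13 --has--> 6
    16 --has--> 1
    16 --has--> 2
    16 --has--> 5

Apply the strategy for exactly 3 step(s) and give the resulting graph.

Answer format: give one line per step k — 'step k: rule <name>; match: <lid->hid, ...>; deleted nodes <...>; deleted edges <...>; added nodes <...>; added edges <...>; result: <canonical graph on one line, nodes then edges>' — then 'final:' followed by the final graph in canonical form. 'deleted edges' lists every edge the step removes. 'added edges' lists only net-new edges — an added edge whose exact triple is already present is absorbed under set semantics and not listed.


step 1: rule r1; match: 0->13, 1->1, 2->2, 3->6; deleted nodes 13; deleted edges (13,1,has); (13,2,has); (13,6,has); added nodes 17, 18, 19, 20, 21, 22, 23; added edges (20,1,has); (20,17,has); (20,19,has); (21,2,has); (21,17,has); (21,18,has); (22,6,has); (22,18,has); (22,19,has); (23,17,has); (23,18,has); (23,19,has); result: nodes: 1:pt, 2:pt, 4:pt, 5:pt, 6:pt, 7:pt, 16:F, 17:pt, 18:pt, 19:pt, 20:F, 21:F, 22:F, 23:F edges: (16,1,has); (16,2,has); (16,5,has); (20,1,has); (20,17,has); (20,19,has); (21,2,has); (21,17,has); (21,18,has); (22,6,has); (22,18,has); (22,19,has); (23,17,has); (23,18,has); (23,19,has)
step 2: rule r1; match: 0->16, 1->1, 2->2, 3->5; deleted nodes 16; deleted edges (16,1,has); (16,2,has); (16,5,has); added nodes 24, 25, 26, 27, 28, 29, 30; added edges (27,1,has); (27,24,has); (27,26,has); (28,2,has); (28,24,has); (28,25,has); (29,5,has); (29,25,has); (29,26,has); (30,24,has); (30,25,has); (30,26,has); result: nodes: 1:pt, 2:pt, 4:pt, 5:pt, 6:pt, 7:pt, 17:pt, 18:pt, 19:pt, 20:F, 21:F, 22:F, 23:F, 24:pt, 25:pt, 26:pt, 27:F, 28:F, 29:F, 30:F edges: (20,1,has); (20,17,has); (20,19,has); (21,2,has); (21,17,has); (21,18,has); (22,6,has); (22,18,has); (22,19,has); (23,17,has); (23,18,has); (23,19,has); (27,1,has); (27,24,has); (27,26,has); (28,2,has); (28,24,has); (28,25,has); (29,5,has); (29,25,has); (29,26,has); (30,24,has); (30,25,has); (30,26,has)
step 3: rule r1; match: 0->20, 1->1, 2->17, 3->19; deleted nodes 20; deleted edges (20,1,has); (20,17,has); (20,19,has); added nodes 31, 32, 33, 34, 35, 36, 37; added edges (34,1,has); (34,31,has); (34,33,has); (35,17,has); (35,31,has); (35,32,has); (36,19,has); (36,32,has); (36,33,has); (37,31,has); (37,32,has); (37,33,has); result: nodes: 1:pt, 2:pt, 4:pt, 5:pt, 6:pt, 7:pt, 17:pt, 18:pt, 19:pt, 21:F, 22:F, 23:F, 24:pt, 25:pt, 26:pt, 27:F, 28:F, 29:F, 30:F, 31:pt, 32:pt, 33:pt, 34:F, 35:F, 36:F, 37:F edges: (21,2,has); (21,17,has); (21,18,has); (22,6,has); (22,18,has); (22,19,has); (23,17,has); (23,18,has); (23,19,has); (27,1,has); (27,24,has); (27,26,has); (28,2,has); (28,24,has); (28,25,has); (29,5,has); (29,25,has); (29,26,has); (30,24,has); (30,25,has); (30,26,has); (34,1,has); (34,31,has); (34,33,has); (35,17,has); (35,31,has); (35,32,has); (36,19,has); (36,32,has); (36,33,has); (37,31,has); (37,32,has); (37,33,has)
final:
nodes: 1:pt, 2:pt, 4:pt, 5:pt, 6:pt, 7:pt, 17:pt, 18:pt, 19:pt, 21:F, 22:F, 23:F, 24:pt, 25:pt, 26:pt, 27:F, 28:F, 29:F, 30:F, 31:pt, 32:pt, 33:pt, 34:F, 35:F, 36:F, 37:F
edges: (21,2,has); (21,17,has); (21,18,has); (22,6,has); (22,18,has); (22,19,has); (23,17,has); (23,18,has); (23,19,has); (27,1,has); (27,24,has); (27,26,has); (28,2,has); (28,24,has); (28,25,has); (29,5,has); (29,25,has); (29,26,has); (30,24,has); (30,25,has); (30,26,has); (34,1,has); (34,31,has); (34,33,has); (35,17,has); (35,31,has); (35,32,has); (36,19,has); (36,32,has); (36,33,has); (37,31,has); (37,32,has); (37,33,has)


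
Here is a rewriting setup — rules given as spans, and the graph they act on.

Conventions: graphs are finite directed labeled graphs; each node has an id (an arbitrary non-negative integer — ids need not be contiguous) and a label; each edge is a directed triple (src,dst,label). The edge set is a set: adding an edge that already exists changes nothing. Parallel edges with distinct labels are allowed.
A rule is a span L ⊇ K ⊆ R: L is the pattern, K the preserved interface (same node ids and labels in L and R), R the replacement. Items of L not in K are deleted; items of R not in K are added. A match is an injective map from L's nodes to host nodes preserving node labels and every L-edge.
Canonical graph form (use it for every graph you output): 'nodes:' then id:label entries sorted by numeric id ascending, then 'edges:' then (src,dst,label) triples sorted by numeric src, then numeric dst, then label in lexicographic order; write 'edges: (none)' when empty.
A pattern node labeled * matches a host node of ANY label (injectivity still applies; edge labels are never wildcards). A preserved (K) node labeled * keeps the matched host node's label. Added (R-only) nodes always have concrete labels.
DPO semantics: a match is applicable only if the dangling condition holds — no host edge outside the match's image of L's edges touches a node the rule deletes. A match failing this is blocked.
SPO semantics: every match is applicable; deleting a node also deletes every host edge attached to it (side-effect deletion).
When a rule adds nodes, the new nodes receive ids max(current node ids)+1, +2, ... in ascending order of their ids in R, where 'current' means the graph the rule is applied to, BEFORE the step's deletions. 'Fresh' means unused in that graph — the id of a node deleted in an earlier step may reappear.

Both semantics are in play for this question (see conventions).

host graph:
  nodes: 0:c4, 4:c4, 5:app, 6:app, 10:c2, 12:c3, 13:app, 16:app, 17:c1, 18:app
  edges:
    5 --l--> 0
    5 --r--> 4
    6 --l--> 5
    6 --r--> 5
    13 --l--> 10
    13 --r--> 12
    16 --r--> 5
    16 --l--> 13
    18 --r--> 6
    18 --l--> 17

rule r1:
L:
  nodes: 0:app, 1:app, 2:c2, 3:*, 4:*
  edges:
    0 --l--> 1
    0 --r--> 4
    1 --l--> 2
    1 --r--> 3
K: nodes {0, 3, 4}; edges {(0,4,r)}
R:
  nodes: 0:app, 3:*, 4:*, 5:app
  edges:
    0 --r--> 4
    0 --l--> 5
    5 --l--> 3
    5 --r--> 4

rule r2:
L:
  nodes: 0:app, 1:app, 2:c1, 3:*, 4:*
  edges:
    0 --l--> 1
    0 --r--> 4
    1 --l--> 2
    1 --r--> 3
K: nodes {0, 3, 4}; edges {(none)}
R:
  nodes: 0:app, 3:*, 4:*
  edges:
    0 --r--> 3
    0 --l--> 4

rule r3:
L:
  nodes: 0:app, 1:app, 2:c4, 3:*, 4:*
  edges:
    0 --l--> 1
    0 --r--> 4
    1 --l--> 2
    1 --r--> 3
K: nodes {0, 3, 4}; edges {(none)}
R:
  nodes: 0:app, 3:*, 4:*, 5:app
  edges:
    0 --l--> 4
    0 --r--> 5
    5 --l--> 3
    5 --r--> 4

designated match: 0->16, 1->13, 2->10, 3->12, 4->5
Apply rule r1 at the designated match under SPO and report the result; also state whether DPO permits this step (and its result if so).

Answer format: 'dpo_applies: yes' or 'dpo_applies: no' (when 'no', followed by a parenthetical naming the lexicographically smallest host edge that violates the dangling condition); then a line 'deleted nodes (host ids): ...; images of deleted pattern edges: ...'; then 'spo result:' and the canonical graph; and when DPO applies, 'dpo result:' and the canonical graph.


dpo_applies: yes
deleted nodes (host ids): 10, 13; images of deleted pattern edges: (13,10,l); (13,12,r); (16,13,l)
spo result:
nodes: 0:c4, 4:c4, 5:app, 6:app, 12:c3, 16:app, 17:c1, 18:app, 19:app
edges: (5,0,l); (5,4,r); (6,5,l); (6,5,r); (16,5,r); (16,19,l); (18,6,r); (18,17,l); (19,5,r); (19,12,l)
dpo result:
nodes: 0:c4, 4:c4, 5:app, 6:app, 12:c3, 16:app, 17:c1, 18:app, 19:app
edges: (5,0,l); (5,4,r); (6,5,l); (6,5,r); (16,5,r); (16,19,l); (18,6,r); (18,17,l); (19,5,r); (19,12,l)


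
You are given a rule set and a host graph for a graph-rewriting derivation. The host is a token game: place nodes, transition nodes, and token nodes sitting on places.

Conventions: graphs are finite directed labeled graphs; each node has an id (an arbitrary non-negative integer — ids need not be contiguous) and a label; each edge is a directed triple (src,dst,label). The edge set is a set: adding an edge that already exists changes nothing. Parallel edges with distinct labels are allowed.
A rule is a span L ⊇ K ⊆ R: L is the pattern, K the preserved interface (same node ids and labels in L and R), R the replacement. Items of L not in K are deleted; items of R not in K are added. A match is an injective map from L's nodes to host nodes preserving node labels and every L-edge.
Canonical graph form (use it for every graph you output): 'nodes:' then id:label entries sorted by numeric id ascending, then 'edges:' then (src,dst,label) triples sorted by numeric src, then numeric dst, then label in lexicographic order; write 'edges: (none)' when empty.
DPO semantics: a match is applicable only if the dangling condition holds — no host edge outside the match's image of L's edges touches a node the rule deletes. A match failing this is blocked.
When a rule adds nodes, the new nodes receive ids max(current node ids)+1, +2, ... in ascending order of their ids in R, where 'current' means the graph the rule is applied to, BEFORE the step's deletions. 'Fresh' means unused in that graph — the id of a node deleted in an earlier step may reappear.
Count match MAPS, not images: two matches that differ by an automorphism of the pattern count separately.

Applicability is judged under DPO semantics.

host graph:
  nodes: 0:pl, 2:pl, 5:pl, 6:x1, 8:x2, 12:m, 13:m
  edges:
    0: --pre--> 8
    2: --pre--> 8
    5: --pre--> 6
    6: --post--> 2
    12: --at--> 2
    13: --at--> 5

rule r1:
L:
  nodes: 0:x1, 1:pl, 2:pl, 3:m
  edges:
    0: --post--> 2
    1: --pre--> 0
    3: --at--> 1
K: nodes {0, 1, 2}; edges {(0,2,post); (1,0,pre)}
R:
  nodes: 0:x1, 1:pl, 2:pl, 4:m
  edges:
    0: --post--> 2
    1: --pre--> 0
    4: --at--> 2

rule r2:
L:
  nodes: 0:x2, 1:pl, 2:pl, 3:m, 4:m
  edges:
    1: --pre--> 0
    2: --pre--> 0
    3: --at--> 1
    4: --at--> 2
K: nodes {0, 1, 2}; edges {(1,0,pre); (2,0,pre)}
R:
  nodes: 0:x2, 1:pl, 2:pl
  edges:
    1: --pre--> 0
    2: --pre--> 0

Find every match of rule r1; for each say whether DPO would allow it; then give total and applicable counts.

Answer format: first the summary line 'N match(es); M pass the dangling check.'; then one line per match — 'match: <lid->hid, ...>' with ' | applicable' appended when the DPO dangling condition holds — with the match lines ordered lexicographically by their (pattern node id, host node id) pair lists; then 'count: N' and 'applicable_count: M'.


1 match(es); 1 pass the dangling check.
match: 0->6, 1->5, 2->2, 3->13 | applicable
count: 1
applicable_count: 1


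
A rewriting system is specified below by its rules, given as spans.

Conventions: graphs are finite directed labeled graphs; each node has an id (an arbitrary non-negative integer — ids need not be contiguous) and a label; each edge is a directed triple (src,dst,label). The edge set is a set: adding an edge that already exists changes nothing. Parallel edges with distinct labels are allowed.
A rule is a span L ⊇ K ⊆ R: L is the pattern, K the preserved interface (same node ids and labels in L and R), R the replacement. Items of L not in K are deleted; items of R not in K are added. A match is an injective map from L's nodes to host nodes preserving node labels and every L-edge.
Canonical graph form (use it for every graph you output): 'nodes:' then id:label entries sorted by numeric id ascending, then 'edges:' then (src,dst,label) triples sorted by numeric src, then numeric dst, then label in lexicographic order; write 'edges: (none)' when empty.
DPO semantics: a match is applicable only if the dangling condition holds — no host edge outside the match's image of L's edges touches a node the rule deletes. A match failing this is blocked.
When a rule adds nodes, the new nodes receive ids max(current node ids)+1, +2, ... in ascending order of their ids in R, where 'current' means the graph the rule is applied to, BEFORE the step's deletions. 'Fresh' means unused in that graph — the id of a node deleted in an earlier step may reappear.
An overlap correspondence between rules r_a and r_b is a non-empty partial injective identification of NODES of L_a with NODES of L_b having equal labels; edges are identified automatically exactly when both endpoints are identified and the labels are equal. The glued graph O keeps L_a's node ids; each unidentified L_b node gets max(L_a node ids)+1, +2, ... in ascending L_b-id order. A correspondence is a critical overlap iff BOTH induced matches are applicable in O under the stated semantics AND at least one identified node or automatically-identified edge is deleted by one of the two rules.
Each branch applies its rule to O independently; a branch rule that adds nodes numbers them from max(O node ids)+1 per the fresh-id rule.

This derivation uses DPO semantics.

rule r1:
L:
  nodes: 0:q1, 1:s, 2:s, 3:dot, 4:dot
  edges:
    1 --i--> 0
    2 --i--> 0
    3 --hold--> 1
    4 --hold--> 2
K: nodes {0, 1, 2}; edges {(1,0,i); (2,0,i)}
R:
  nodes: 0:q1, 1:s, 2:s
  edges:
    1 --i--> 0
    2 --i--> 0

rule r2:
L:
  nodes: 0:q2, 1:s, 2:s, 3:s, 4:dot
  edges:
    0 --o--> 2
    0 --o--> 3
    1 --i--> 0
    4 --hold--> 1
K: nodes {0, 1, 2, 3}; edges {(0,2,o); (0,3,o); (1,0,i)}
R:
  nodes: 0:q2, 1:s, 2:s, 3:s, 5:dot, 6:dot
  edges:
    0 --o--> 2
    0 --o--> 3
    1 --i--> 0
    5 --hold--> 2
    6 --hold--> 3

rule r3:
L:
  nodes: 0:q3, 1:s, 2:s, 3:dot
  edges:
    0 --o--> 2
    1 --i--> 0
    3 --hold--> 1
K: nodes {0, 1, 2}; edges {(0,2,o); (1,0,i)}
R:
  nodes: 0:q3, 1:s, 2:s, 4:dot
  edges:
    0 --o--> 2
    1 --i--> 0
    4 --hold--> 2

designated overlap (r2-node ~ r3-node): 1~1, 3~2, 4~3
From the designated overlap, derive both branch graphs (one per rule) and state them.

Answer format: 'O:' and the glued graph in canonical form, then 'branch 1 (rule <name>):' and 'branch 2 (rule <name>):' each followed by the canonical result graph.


O:
nodes: 0:q2, 1:s, 2:s, 3:s, 4:dot, 5:q3
edges: (0,2,o); (0,3,o); (1,0,i); (1,5,i); (4,1,hold); (5,3,o)
branch 1 (rule r2):
nodes: 0:q2, 1:s, 2:s, 3:s, 5:q3, 6:dot, 7:dot
edges: (0,2,o); (0,3,o); (1,0,i); (1,5,i); (5,3,o); (6,2,hold); (7,3,hold)
branch 2 (rule r3):
nodes: 0:q2, 1:s, 2:s, 3:s, 5:q3, 6:dot
edges: (0,2,o); (0,3,o); (1,0,i); (1,5,i); (5,3,o); (6,3,hold)


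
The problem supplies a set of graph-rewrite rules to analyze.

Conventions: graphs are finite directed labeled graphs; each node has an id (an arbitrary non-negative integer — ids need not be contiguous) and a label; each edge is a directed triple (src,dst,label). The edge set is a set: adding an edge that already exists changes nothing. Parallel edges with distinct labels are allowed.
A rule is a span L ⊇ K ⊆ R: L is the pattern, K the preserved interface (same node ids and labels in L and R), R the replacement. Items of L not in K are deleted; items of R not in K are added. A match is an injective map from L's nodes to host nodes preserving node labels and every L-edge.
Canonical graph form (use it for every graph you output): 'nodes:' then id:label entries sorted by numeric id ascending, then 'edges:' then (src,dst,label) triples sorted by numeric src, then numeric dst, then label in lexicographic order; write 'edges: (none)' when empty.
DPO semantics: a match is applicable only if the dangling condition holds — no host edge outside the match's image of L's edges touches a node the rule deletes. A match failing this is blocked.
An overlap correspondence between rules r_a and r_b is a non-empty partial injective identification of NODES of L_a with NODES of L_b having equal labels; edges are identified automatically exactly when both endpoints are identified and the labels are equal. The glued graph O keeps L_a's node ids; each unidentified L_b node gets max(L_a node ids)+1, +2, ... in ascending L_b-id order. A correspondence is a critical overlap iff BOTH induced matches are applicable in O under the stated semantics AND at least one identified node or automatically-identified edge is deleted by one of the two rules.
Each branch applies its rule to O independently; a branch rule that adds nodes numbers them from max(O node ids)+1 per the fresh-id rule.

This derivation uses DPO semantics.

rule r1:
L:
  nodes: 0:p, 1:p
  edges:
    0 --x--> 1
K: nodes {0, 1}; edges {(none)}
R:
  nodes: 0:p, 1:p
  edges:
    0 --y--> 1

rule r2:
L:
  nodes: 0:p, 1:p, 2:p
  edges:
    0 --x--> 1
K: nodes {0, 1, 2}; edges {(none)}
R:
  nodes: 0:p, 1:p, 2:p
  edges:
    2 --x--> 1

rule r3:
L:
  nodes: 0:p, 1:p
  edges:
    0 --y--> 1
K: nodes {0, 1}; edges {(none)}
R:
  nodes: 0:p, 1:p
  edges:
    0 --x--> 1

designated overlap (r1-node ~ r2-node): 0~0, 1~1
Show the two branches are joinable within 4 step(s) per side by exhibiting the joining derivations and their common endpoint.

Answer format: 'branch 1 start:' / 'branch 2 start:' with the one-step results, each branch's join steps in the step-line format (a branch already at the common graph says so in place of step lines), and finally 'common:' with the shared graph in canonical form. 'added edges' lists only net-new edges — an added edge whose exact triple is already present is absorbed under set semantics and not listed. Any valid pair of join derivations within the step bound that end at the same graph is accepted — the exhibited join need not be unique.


branch 1 start:
nodes: 0:p, 1:p, 2:p
edges: (0,1,y)
branch 2 start:
nodes: 0:p, 1:p, 2:p
edges: (2,1,x)
branch 1 step 1: rule r3; match: 0->0, 1->1; deleted nodes (none); deleted edges (0,1,y); added nodes (none); added edges (0,1,x); result: nodes: 0:p, 1:p, 2:p edges: (0,1,x)
branch 2 step 1: rule r2; match: 0->2, 1->1, 2->0; deleted nodes (none); deleted edges (2,1,x); added nodes (none); added edges (0,1,x); result: nodes: 0:p, 1:p, 2:p edges: (0,1,x)
common:
nodes: 0:p, 1:p, 2:p
edges: (0,1,x)


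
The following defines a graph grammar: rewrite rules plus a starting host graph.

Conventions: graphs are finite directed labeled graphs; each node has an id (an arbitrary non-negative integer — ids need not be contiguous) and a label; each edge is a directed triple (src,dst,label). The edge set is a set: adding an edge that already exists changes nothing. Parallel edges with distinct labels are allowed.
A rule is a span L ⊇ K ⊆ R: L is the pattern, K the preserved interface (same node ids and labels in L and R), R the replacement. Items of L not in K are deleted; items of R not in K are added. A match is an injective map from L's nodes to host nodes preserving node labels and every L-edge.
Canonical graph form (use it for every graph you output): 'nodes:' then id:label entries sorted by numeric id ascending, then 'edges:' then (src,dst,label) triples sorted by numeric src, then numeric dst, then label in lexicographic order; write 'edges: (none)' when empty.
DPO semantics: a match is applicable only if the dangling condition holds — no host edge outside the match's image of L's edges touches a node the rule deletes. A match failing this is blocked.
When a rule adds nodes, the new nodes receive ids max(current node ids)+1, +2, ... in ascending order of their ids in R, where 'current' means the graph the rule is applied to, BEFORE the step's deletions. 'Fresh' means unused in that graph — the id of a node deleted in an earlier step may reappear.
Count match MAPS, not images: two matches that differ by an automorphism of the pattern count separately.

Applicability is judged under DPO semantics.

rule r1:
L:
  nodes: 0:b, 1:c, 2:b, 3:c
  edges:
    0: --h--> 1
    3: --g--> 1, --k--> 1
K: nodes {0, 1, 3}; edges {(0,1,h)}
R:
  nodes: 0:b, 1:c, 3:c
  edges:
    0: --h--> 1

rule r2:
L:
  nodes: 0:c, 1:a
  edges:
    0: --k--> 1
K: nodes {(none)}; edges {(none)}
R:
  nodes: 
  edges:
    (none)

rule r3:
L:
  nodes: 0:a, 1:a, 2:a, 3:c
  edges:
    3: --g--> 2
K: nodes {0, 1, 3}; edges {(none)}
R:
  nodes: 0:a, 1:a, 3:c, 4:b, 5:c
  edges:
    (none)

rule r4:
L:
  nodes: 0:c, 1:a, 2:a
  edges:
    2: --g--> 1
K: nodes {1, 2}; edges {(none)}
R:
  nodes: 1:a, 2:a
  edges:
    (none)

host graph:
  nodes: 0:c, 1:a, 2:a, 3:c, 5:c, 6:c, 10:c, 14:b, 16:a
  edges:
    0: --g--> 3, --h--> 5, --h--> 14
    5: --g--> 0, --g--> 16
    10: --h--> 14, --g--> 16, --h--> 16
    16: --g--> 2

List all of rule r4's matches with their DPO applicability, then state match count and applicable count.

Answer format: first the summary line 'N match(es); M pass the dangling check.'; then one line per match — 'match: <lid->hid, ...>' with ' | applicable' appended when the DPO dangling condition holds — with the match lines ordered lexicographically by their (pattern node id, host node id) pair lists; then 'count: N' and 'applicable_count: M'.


5 match(es); 1 pass the dangling check.
match: 0->0, 1->2, 2->16
match: 0->3, 1->2, 2->16
match: 0->5, 1->2, 2->16
match: 0->6, 1->2, 2->16 | applicable
match: 0->10, 1->2, 2->16
count: 5
applicable_count: 1


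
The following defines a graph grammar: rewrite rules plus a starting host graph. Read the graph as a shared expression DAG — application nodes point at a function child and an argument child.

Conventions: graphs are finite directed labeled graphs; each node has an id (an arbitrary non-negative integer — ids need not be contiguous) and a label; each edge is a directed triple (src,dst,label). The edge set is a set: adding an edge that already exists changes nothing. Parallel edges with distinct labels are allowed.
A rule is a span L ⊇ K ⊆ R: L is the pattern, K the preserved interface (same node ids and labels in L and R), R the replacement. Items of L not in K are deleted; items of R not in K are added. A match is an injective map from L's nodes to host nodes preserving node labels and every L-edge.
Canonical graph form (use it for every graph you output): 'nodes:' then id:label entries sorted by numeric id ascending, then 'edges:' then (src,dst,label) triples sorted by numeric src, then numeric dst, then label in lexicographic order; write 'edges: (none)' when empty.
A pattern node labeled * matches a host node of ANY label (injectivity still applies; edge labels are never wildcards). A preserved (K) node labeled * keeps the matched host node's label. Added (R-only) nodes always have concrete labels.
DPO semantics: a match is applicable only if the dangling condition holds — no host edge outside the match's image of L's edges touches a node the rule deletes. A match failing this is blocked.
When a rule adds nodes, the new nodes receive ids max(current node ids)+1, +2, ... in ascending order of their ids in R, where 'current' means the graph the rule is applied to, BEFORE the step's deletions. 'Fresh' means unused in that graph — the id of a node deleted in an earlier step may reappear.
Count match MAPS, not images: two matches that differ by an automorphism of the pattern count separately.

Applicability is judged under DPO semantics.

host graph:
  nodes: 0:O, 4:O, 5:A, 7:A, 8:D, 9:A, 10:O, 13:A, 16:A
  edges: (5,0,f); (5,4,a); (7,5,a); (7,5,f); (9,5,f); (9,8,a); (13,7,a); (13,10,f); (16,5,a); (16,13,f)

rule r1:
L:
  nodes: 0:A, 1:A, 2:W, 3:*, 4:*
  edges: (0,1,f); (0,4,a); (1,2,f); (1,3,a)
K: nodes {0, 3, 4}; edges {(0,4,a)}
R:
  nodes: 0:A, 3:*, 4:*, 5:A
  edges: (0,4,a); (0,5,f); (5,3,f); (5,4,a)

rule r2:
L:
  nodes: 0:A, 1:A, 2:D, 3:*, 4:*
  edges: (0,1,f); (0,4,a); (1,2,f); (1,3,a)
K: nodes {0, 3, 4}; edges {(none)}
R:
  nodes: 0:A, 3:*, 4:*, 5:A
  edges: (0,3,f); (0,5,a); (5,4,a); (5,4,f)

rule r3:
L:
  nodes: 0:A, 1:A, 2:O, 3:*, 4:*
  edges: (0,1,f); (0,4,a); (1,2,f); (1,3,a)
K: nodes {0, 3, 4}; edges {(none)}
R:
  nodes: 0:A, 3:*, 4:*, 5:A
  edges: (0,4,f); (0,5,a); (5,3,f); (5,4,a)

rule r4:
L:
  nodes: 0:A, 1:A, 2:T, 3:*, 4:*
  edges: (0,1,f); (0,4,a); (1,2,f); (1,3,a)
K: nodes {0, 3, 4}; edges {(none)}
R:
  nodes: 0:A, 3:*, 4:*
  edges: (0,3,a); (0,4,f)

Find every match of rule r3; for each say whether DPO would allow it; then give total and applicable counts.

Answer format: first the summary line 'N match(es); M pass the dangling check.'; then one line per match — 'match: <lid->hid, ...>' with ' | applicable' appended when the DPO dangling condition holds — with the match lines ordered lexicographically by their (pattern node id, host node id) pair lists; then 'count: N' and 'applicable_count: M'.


2 match(es); 1 pass the dangling check.
match: 0->9, 1->5, 2->0, 3->4, 4->8
match: 0->16, 1->13, 2->10, 3->7, 4->5 | applicable
count: 2
applicable_count: 1


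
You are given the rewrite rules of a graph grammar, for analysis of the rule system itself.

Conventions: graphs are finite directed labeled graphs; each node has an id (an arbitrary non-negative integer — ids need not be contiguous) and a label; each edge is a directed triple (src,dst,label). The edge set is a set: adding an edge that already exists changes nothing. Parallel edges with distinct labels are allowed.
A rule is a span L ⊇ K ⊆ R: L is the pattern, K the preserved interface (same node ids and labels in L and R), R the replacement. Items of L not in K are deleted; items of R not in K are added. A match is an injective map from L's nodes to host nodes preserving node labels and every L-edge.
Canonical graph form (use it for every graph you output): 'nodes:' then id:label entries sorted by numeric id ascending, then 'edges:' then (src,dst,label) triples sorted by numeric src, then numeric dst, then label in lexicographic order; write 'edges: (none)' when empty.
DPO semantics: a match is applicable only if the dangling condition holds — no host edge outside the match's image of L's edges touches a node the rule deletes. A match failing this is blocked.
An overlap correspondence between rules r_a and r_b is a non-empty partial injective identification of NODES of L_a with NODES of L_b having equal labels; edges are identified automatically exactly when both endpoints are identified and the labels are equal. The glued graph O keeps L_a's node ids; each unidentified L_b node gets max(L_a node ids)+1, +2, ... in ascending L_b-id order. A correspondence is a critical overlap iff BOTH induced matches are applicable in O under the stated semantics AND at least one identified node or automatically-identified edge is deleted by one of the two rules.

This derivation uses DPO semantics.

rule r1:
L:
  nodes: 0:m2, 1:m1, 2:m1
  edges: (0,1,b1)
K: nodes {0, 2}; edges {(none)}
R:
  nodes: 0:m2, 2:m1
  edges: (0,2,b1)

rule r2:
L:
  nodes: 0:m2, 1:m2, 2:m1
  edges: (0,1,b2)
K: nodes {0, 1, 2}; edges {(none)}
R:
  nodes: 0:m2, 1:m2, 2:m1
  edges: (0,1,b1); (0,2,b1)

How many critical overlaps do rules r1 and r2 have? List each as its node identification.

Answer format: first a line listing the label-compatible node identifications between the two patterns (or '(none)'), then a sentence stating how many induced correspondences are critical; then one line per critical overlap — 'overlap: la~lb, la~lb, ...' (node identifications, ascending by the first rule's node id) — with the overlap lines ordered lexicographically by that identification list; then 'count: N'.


label-compatible node identifications between L(r1) and L(r2): 0~0, 0~1, 1~2, 2~2
3 of the induced correspondences are critical overlaps of r1 and r2.
overlap: 0~0, 1~2
overlap: 0~1, 1~2
overlap: 1~2
count: 3
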